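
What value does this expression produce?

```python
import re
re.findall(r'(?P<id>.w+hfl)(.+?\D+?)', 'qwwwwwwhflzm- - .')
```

[('qwwwwwwhfl', 'zm')]

This matches any character, then one or more of a literal 'w', then the literal 'hfl' (captured as 'id'); then one or more of any character (lazy), then one or more of a non-digit (lazy) (captured).
Matches: at [0:12] match 'qwwwwwwhflzm', groups = ('qwwwwwwhfl', 'zm').
2 groups means the one result is a tuple of 2 captured strings — 1 here.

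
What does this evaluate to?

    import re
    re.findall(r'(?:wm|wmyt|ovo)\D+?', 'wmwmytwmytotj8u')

`|` is ordered: at each position the engine commits to the first alternative that works.
Scanning left to right: at [0:3] → 'wmw'; at [6:9] → 'wmy'.
With no groups in the pattern, `findall` gives back each whole match — 2 here.

['wmw', 'wmy']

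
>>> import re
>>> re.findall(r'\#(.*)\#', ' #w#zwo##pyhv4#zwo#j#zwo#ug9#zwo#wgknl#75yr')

['w#zwo##pyhv4#zwo#j#zwo#ug9#zwo#wgknl']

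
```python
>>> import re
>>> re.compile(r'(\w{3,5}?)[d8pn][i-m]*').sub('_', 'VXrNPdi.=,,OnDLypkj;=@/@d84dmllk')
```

'_.=,,_;=@/@_'

This matches 3 to 5 of a word character (lazy) (captured); then one of [d8pn], then zero or more of a character in [i-m].
Matches: at [0:7] → 'VXrNPdi'; at [11:19] → 'OnDLypkj'; at [24:32] → 'd84dmllk'.
Every occurrence is swapped for '_'.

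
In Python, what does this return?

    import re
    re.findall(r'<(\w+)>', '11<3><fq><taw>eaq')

Matches: at [2:5] match '<3>', group 1 = '3'; at [5:9] match '<fq>', group 1 = 'fq'; at [9:14] match '<taw>', group 1 = 'taw'.
Because there's exactly one group, `findall` drops the full match and keeps group 1 from each hit.

['3', 'fq', 'taw']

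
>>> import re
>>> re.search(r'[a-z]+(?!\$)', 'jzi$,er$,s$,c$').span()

(0, 2)

A negative assertion filters positions out without eating any characters.
`re.search` scans for the first position where the pattern succeeds.
The match spans [0:2] → 'jz'.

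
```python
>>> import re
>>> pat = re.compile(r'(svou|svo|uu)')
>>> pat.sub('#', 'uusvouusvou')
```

Alternation tries branches left to right and keeps the first one that lets the overall match succeed at that position.
Matches: at [0:2] → 'uu'; at [2:6] → 'svou'; at [7:11] → 'svou'.
`sub` substitutes '#' at each match site.

'##u#'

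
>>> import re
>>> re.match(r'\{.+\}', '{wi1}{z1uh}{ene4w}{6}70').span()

(0, 21)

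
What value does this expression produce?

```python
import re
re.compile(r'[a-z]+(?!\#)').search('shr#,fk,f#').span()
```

(0, 2)

`(?!…)`/`(?<!…)` only lets a position through if the neighbouring text does NOT match; no characters are consumed.
Unlike `match`, `search` isn't anchored — it looks for the pattern anywhere in the string.
The match spans [0:2] → 'sh'.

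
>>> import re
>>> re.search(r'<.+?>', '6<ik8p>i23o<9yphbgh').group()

`search` walks the string left to right and returns the first match it finds.
The match spans [1:7] → '<ik8p>'.

'<ik8p>'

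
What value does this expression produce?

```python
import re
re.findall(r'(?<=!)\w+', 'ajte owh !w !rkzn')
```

['w', 'rkzn']

The lookaround is zero-width — it requires the adjacent text to match without consuming it, so the asserted text isn't part of the match.
Walking the string: at [10:11] → 'w'; at [13:17] → 'rkzn'.
`findall` yields the raw match text (2 of them) because the pattern has no groups.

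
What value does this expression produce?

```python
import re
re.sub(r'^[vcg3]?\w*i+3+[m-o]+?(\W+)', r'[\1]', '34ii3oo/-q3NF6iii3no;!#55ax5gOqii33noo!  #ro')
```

'[/-]q3NF6iii3no;!#55ax5gOqii33noo!  #ro'

Each match is replaced using the text its own group 1 captured.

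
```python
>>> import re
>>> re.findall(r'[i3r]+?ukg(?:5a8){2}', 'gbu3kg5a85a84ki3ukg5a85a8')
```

['i3ukg5a85a8']

This matches one or more of one of [i3r] (lazy); then the literal 'ukg', then the literal '5a8' repeated 2 times.
Walking the string: at [14:25] → 'i3ukg5a85a8'.
`findall` yields the raw match text (1 of them) because the pattern has no groups.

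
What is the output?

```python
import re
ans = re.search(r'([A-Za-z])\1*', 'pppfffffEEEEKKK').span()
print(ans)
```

A backreference is literal: `\1` must see the identical characters the first group matched.
Unlike `match`, `search` isn't anchored — it looks for the pattern anywhere in the string.
The match spans [0:3] → 'ppp'.
Captured: group 1 = 'p'.

(0, 3)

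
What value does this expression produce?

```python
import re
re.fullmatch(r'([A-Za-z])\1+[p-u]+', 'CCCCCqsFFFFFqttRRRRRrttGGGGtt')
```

None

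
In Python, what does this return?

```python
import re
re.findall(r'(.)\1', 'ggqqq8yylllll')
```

['g', 'q', 'y', 'l', 'l']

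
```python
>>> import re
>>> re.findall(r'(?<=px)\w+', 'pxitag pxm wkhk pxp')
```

['itag', 'm', 'p']

Because the assertion is zero-width, the text it checks is not consumed and won't appear in the result.
With no groups in the pattern, `findall` gives back each whole match — 3 here.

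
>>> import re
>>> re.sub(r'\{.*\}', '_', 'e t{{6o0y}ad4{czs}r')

Matches: at [3:18] → '{{6o0y}ad4{czs}'.
Every occurrence is swapped for '_'.

'e t_r'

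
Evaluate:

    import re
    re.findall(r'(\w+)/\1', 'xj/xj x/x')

['xj', 'x']

The backreference `\1` re-matches whatever the first group consumed, character for character.
One capturing group, so `findall` returns just the captured substring from each match — 2 in all.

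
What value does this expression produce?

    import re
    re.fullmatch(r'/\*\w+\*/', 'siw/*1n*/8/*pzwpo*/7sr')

None

`fullmatch` succeeds only if the pattern covers the string from start to end.
Here the pattern can't cover the whole string, so the call returns None.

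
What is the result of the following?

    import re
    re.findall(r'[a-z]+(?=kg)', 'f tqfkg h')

['tqf']

The `(?=…)`/`(?<=…)` assertion just peeks at neighbouring text; it doesn't advance the match position.
`findall` yields the raw match text (1 of them) because the pattern has no groups.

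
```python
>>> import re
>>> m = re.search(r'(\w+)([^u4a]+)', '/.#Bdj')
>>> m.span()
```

(3, 6)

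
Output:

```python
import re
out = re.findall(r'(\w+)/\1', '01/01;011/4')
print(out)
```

The backreference `\1` re-matches whatever the first group consumed, character for character.
Matches: at [0:5] match '01/01', group 1 = '01'.
`findall` collects group 1 from the one match (1 total).

['01']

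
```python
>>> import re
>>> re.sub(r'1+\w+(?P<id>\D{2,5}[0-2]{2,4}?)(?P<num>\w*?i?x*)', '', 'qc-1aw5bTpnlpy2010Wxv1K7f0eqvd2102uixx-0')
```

'qc-02uixx-0'

Each match is replaced by ''.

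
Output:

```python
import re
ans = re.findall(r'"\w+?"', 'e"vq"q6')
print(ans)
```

['"vq"']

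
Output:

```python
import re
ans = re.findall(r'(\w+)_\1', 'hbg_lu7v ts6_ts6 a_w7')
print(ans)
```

['ts6']

After group 1 captures some text, `\1` only succeeds where that same text appears again.
Scanning left to right: at [9:16] match 'ts6_ts6', group 1 = 'ts6'.
With a single group, `findall` returns only what that group captured — 1 item.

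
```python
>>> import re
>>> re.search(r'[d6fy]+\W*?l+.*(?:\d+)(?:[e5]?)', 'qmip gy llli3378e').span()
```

This matches one or more of one of [d6fy], then zero or more of a non-word character (lazy); then one or more of the literal 'l', then zero or more of any character; then one or more of a digit (non-capturing group); then optionally one of [e5] (non-capturing group).
`re.search` scans for the first position where the pattern succeeds.
The match spans [6:17] → 'y llli3378e'.

(6, 17)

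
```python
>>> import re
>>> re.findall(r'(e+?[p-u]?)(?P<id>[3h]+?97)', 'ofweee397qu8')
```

Multiple groups make `findall` return tuples — one 2-tuple for the one match.

[('eee', '397')]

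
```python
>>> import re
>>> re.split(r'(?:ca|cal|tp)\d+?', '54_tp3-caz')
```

['54_', '-caz']

The string is cut at each match, leaving 2 pieces.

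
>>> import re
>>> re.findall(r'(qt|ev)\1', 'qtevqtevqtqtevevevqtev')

['qt', 'ev']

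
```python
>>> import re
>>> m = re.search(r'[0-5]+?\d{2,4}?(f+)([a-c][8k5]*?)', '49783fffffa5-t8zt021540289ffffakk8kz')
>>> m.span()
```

(0, 11)

A non-greedy quantifier consumes as few characters as it can — just enough that the remainder of the pattern still matches from where it stops; whatever follows it matches normally.
The match spans [0:11] → '49783fffffa'.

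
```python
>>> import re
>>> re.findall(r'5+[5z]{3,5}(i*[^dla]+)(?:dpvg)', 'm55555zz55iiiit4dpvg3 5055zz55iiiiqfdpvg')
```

['iiiit4', 'iiiiqf']

This matches one or more of a literal '5', then 3 to 5 of one of [5z]; then zero or more of the literal 'i', then one or more of any character except [dla] (captured); then the literal 'dp', then the literal 'vg' (non-capturing group).
Matches: at [1:20] match '55555zz55iiiit4dpvg', group 1 = 'iiiit4'; at [24:40] match '55zz55iiiiqfdpvg', group 1 = 'iiiiqf'.
With a single group, `findall` returns only what that group captured — 2 items.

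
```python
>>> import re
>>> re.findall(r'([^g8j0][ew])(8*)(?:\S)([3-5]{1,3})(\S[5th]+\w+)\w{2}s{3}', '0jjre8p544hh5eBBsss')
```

[('re', '8', '544', 'hh5e')]

Pattern: any character except [g8j0], then one of [ew] (captured); then zero or more of a literal '8' (captured); then a non-whitespace character (non-capturing group); then 1 to 3 of a character in [3-5] (captured); then a non-whitespace character, then one or more of one of [5th], then one or more of a word character (captured); then exactly 2 of a word character, then exactly 3 of the literal 's'.
Matches: at [3:19] match 're8p544hh5eBBsss', groups = ('re', '8', '544', 'hh5e').
4 groups means the one result is a tuple of 4 captured strings — 1 here.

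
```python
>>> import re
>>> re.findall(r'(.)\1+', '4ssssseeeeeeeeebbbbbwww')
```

After group 1 captures some text, `\1` only succeeds where that same text appears again.
Because there's exactly one group, `findall` drops the full match and keeps group 1 from each hit.

['s', 'e', 'b', 'w']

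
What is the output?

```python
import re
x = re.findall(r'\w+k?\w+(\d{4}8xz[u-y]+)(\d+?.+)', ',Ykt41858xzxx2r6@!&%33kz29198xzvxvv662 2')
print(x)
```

Pattern: one or more of a word character, then optionally the literal 'k'; then one or more of a word character; then exactly 4 of a digit, then the literal '8xz', then one or more of a character in [u-y] (captured); then one or more of a digit (lazy), then one or more of any character (captured).
Matches: at [1:40] match 'Ykt41858xzxx2r6@!&%33kz29198xzvxvv662 2', groups = ('41858xzxx', '2r6@!&%33kz29198xzvxvv662 2').
`findall` packs the 2 group values into a tuple for every match.

[('41858xzxx', '2r6@!&%33kz29198xzvxvv662 2')]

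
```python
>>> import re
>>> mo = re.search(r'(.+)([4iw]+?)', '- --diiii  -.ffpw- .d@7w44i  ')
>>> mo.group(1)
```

Pattern: one or more of any character (captured); then one or more of one of [4iw] (lazy) (captured).
`search` walks the string left to right and returns the first match it finds.
The match spans [0:27] → '- --diiii  -.ffpw- .d@7w44i'.
Captured: group 1 = '- --diiii  -.ffpw- .d@7w44', group 2 = 'i'.

'- --diiii  -.ffpw- .d@7w44'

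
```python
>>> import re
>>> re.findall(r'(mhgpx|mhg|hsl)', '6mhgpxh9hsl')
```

['mhgpx', 'hsl']

`|` is ordered: at each position the engine commits to the first alternative that works.
Matches: at [1:6] match 'mhgpx', group 1 = 'mhgpx'; at [8:11] match 'hsl', group 1 = 'hsl'.
With a single group, `findall` returns only what that group captured — 2 items.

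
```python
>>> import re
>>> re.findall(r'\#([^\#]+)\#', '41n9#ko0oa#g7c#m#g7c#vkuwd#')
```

One capturing group, so `findall` returns just the captured substring from each match — 3 in all.

['ko0oa', 'm', 'vkuwd']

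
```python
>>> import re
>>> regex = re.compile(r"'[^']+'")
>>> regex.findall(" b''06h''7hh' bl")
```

Walking the string: at [3:8] → "'06h'"; at [8:13] → "'7hh'".
`findall` yields the raw match text (2 of them) because the pattern has no groups.

["'06h'", "'7hh'"]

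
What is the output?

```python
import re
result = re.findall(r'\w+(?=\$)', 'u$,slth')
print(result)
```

The `(?=…)`/`(?<=…)` assertion just peeks at neighbouring text; it doesn't advance the match position.
With no groups in the pattern, `findall` gives back each whole match — 1 here.

['u']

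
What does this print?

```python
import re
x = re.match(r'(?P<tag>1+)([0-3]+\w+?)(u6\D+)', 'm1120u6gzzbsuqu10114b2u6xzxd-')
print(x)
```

`re.match` won't scan ahead — the pattern has to work from the very first character.
Here the string doesn't start with a match, so the call returns None.

None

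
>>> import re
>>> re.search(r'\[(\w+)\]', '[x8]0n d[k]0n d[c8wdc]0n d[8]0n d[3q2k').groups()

`re.search` tries every starting position until one works.
The match spans [0:4] → '[x8]'.
Captured: group 1 = 'x8'.

('x8',)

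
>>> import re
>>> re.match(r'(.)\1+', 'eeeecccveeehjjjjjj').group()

A backreference is literal: `\1` must see the identical characters the first group matched.
`re.match` only tries the pattern at the start of the string.
The match spans [0:4] → 'eeee'.
Captured: group 1 = 'e'.

'eeee'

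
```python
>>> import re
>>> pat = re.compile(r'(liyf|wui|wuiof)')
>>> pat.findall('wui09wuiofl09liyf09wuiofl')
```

['wui', 'wui', 'liyf', 'wui']

Alternation tries branches left to right and keeps the first one that lets the overall match succeed at that position.
Walking the string: at [0:3] match 'wui', group 1 = 'wui'; at [5:8] match 'wui', group 1 = 'wui'; at [13:17] match 'liyf', group 1 = 'liyf'; at [19:22] match 'wui', group 1 = 'wui'.
With a single group, `findall` returns only what that group captured — 4 items.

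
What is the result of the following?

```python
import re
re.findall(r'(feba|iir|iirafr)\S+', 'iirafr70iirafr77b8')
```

Alternation tries branches left to right and keeps the first one that lets the overall match succeed at that position.
`findall` collects group 1 from the one match (1 total).

['iir']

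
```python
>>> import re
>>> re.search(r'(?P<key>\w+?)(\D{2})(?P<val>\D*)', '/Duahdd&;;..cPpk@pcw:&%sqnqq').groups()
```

The match spans [1:28] → 'Duahdd&;;..cPpk@pcw:&%sqnqq'.
Captured: group 1 = 'D', group 2 = 'ua', group 3 = 'hdd&;;..cPpk@pcw:&%sqnqq'.

('D', 'ua', 'hdd&;;..cPpk@pcw:&%sqnqq')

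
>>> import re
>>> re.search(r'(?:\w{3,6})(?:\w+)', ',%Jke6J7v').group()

Pattern: 3 to 6 of a word character (non-capturing group); then one or more of a word character (non-capturing group).
`re.search` scans for the first position where the pattern succeeds.
The match spans [2:9] → 'Jke6J7v'.

'Jke6J7v'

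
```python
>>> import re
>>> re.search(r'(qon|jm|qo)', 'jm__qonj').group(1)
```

'jm'

Unlike `match`, `search` isn't anchored — it looks for the pattern anywhere in the string.
The match spans [0:2] → 'jm'.
Captured: group 1 = 'jm'.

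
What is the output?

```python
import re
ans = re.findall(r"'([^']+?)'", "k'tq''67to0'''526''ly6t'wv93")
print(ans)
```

['tq', '67to0', '526', 'ly6t']

Scanning left to right: at [1:5] match "'tq'", group 1 = 'tq'; at [5:12] match "'67to0'", group 1 = '67to0'; at [13:18] match "'526'", group 1 = '526'; at [18:24] match "'ly6t'", group 1 = 'ly6t'.
Because there's exactly one group, `findall` drops the full match and keeps group 1 from each hit.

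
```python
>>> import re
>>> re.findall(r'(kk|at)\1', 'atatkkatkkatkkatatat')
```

['at', 'at']

After group 1 captures some text, `\1` only succeeds where that same text appears again.
With a single group, `findall` returns only what that group captured — 2 items.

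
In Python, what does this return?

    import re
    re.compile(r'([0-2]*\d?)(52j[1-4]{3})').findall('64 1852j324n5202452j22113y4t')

[('18', '52j324'), ('2024', '52j221')]

2 groups means each result is a tuple of 2 captured strings — 2 here.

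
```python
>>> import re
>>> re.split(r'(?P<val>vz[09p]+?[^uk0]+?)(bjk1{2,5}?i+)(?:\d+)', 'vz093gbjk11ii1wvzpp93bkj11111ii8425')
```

['', 'vz093g', 'bjk11ii', 'wvzpp93bkj11111ii8425']

This matches the literal 'vz', then one or more of one of [09p] (lazy), then one or more of any character except [uk0] (lazy) (captured as 'val'); then the literal 'bjk', then 2 to 5 of a literal '1' (lazy), then one or more of a literal 'i' (captured); then one or more of a digit (non-capturing group).
Because the pattern has a capturing group, `split` also inserts each captured text between the pieces.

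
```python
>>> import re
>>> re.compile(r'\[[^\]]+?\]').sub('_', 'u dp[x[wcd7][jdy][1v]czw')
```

'u dp___czw'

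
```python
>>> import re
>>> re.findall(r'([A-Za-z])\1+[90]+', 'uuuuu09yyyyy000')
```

['u', 'y']

`\1` has to match the exact text group 1 already captured.
Walking the string: at [0:7] match 'uuuuu09', group 1 = 'u'; at [7:15] match 'yyyyy000', group 1 = 'y'.
`findall` collects group 1 from each match (2 total).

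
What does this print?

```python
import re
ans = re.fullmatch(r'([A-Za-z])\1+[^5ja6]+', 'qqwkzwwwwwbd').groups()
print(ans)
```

('q',)

After group 1 captures some text, `\1` only succeeds where that same text appears again.
`re.fullmatch` requires the pattern to consume the entire string.
The match spans [0:12] → 'qqwkzwwwwwbd'.
Captured: group 1 = 'q'.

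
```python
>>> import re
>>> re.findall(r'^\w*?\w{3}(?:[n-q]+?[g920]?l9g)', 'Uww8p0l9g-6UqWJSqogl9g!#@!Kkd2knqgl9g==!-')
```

['Uww8p0l9g']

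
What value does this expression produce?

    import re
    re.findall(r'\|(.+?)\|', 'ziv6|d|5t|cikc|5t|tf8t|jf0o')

['d', 'cikc', 'tf8t']

With the lazy modifier that quantifier settles for the fewest repetitions that let the rest of the pattern succeed (the atoms after it are unaffected and can still be greedy).
With a single group, `findall` returns only what that group captured — 3 items.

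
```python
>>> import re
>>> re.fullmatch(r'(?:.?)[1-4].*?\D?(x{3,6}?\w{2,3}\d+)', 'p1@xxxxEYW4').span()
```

This matches optionally any character (non-capturing group); then a character in [1-4], then zero or more of any character (lazy), then optionally a non-digit; then 3 to 6 of the literal 'x' (lazy), then 2 to 3 of a word character, then one or more of a digit (captured).
For `fullmatch`, every character of the input must be accounted for by the pattern.
The match spans [0:11] → 'p1@xxxxEYW4'.
Captured: group 1 = 'xxxxEYW4'.

(0, 11)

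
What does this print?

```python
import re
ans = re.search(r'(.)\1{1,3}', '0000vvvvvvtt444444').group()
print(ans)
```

0000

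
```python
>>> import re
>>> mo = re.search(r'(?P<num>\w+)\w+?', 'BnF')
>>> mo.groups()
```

Pattern: one or more of a word character (captured as 'num'); then one or more of a word character (lazy).
Unlike `match`, `search` isn't anchored — it looks for the pattern anywhere in the string.
The match spans [0:3] → 'BnF'.
Captured: group 1 = 'Bn'.

('Bn',)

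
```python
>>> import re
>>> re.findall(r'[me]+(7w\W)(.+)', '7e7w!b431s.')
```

[('7w!', 'b431s.')]

This matches one or more of one of [me]; then the literal '7w', then a non-word character (captured); then one or more of any character (captured).
Walking the string: at [1:11] match 'e7w!b431s.', groups = ('7w!', 'b431s.').
2 groups means the one result is a tuple of 2 captured strings — 1 here.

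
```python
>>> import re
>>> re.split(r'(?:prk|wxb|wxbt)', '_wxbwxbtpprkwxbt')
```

['_', '', 'tp', '', 't']

Alternation isn't longest-match — the leftmost alternative that fits at this position is chosen.
Splitting on the pattern gives 5 pieces.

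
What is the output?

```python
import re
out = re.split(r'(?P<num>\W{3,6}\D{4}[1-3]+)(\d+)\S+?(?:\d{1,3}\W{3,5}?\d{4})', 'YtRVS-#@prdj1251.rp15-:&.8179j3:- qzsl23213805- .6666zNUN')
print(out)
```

The pattern matches 3 to 6 of a non-word character, then exactly 4 of a non-digit, then one or more of a character in [1-3] (captured as 'num'); then one or more of a digit (captured); then one or more of a non-whitespace character (lazy); then 1 to 3 of a digit, then 3 to 5 of a non-word character (lazy), then exactly 4 of a digit (non-capturing group).
Matches to split on: at [5:29] → '-#@prdj1251.rp15-:&.8179'; at [31:53] → ':- qzsl23213805- .6666'.
Because the pattern has a capturing group, `split` also inserts each captured text between the pieces.

['YtRVS', '-#@prdj12', '51', 'j3', ':- qzsl23213', '8', 'zNUN']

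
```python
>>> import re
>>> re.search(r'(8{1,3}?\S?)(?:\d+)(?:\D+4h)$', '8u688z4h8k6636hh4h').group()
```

'8k6636hh4h'

The match spans [8:18] → '8k6636hh4h'.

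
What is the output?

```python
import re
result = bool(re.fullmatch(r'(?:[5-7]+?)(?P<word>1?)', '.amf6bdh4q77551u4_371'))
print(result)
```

Pattern: one or more of a character in [5-7] (lazy) (non-capturing group); then optionally a literal '1' (captured as 'word').
`re.fullmatch` requires the pattern to consume the entire string.
Here the string isn't matched end-to-end, so the call returns None, and `bool(None)` is False.

False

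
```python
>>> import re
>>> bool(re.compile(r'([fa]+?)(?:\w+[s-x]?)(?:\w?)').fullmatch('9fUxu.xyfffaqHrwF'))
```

This matches one or more of one of [fa] (lazy) (captured); then one or more of a word character, then optionally a character in [s-x] (non-capturing group); then optionally a word character (non-capturing group).
For `fullmatch`, every character of the input must be accounted for by the pattern.
Here there's no way to consume every character, so the call returns None, and `bool(None)` is False.

False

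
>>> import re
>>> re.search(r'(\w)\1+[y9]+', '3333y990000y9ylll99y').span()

After group 1 captures some text, `\1` only succeeds where that same text appears again.
`re.search` scans for the first position where the pattern succeeds.
The match spans [0:7] → '3333y99'.
Captured: group 1 = '3'.

(0, 7)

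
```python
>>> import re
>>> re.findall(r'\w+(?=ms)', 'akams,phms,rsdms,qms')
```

['aka', 'ph', 'rsd', 'q']

Lookahead/lookbehind check context without consuming it, so the matched span excludes the asserted characters.
No capturing groups, so `findall` returns the 4 full match strings.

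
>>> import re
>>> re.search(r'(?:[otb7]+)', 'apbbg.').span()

(2, 4)

The match spans [2:4] → 'bb'.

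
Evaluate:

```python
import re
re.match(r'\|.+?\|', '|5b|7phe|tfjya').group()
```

`match` is anchored at position 0; if the pattern doesn't fit there, it returns None.
The match spans [0:4] → '|5b|'.

'|5b|'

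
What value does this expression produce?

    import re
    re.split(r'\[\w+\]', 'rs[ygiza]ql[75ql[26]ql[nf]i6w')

Matches to split on: at [2:9] → '[ygiza]'; at [16:20] → '[26]'; at [22:26] → '[nf]'.
Each match becomes a cut point; 4 segments remain.

['rs', 'ql[75ql', 'ql', 'i6w']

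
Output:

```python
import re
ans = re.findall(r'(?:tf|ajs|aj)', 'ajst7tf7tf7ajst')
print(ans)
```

['ajs', 'tf', 'tf', 'ajs']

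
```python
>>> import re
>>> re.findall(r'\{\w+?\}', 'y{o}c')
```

No capturing groups, so `findall` returns the 1 full match string.

['{o}']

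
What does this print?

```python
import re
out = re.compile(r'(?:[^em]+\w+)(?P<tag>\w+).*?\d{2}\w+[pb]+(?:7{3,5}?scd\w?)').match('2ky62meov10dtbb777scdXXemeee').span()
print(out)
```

(0, 22)

This matches one or more of any character except [em], then one or more of a word character (non-capturing group); then one or more of a word character (captured as 'tag'); then zero or more of any character (lazy), then exactly 2 of a digit, then one or more of a word character; then one or more of one of [pb]; then 3 to 5 of a literal '7' (lazy), then the literal 'scd', then optionally a word character (non-capturing group).
With `match`, the pattern is implicitly anchored at the beginning.
The match spans [0:22] → '2ky62meov10dtbb777scdX'.
Captured: group 1 = 'v'.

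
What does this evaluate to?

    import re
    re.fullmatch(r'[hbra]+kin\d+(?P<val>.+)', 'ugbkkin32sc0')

None

`re.fullmatch` is like wrapping the pattern in `^…$` (in single-line mode).
Here there's no way to consume every character, so the call returns None.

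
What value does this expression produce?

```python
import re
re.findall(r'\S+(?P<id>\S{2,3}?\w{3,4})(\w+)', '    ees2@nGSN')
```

Multiple groups make `findall` return tuples — one 2-tuple for the one match.

[('2@nGS', 'N')]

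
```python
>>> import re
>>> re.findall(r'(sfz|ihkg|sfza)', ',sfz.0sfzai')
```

['sfz', 'sfz']

Alternation tries branches left to right and keeps the first one that lets the overall match succeed at that position.
Scanning left to right: at [1:4] match 'sfz', group 1 = 'sfz'; at [6:9] match 'sfz', group 1 = 'sfz'.
With a single group, `findall` returns only what that group captured — 2 items.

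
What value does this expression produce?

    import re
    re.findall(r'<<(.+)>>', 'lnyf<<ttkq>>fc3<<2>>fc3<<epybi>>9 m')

`findall` collects group 1 from the one match (1 total).

['ttkq>>fc3<<2>>fc3<<epybi']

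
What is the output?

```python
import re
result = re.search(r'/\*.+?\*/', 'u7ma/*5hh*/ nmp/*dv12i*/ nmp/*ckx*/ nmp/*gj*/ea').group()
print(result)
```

A non-greedy quantifier consumes as few characters as it can — just enough that the remainder of the pattern still matches from where it stops; whatever follows it matches normally.
`search` walks the string left to right and returns the first match it finds.
The match spans [4:11] → '/*5hh*/'.

/*5hh*/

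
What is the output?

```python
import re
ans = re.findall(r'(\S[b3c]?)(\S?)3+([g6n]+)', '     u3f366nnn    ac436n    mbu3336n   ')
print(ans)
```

Pattern: a non-whitespace character, then optionally one of [b3c] (captured); then optionally a non-whitespace character (captured); then one or more of a literal '3'; then one or more of one of [g6n] (captured).
Walking the string: at [5:14] match 'u3f366nnn', groups = ('u3', 'f', '66nnn'); at [18:24] match 'ac436n', groups = ('ac', '4', '6n'); at [28:36] match 'mbu3336n', groups = ('mb', 'u', '6n').
3 groups means each result is a tuple of 3 captured strings — 3 here.

[('u3', 'f', '66nnn'), ('ac', '4', '6n'), ('mb', 'u', '6n')]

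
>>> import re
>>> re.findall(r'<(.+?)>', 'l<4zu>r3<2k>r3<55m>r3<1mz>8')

The `?` after the quantifier makes it lazy — it takes as little as possible before letting the rest of the pattern try.
`findall` collects group 1 from each match (4 total).

['4zu', '2k', '55m', '1mz']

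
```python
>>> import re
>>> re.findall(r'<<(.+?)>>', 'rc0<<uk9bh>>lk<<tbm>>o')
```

['uk9bh', 'tbm']

Lazy quantifiers expand one character at a time until the remainder of the pattern can match.
Walking the string: at [3:12] match '<<uk9bh>>', group 1 = 'uk9bh'; at [14:21] match '<<tbm>>', group 1 = 'tbm'.
One capturing group, so `findall` returns just the captured substring from each match — 2 in all.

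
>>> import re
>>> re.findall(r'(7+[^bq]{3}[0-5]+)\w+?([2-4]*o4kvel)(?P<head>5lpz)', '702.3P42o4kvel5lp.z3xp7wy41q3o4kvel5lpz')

[('7wy41', '3o4kvel', '5lpz')]

With the lazy modifier that quantifier settles for the fewest repetitions that let the rest of the pattern succeed (the atoms after it are unaffected and can still be greedy).
`findall` packs the 3 group values into a tuple for every match.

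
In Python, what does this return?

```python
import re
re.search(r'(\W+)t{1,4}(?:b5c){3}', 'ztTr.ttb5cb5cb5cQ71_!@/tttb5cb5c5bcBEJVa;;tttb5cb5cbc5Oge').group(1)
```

Pattern: one or more of a non-word character (captured); then 1 to 4 of a literal 't', then the literal 'b5c' repeated 3 times.
`re.search` scans for the first position where the pattern succeeds.
The match spans [4:16] → '.ttb5cb5cb5c'.
Captured: group 1 = '.'.

'.'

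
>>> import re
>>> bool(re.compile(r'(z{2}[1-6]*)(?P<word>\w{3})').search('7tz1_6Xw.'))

False

This matches exactly 2 of a literal 'z', then zero or more of a character in [1-6] (captured); then exactly 3 of a word character (captured as 'word').
`search` walks the string left to right and returns the first match it finds.
Here no position works, so the call returns None, and `bool(None)` is False.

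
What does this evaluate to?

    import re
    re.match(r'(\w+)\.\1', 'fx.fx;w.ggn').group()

'fx.fx'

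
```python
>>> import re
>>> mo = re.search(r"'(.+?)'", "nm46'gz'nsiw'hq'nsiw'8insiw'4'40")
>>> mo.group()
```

"'gz'"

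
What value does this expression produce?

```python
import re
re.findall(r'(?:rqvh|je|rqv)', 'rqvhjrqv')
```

['rqvh', 'rqv']

Branches in `(...|...)` are attempted left-to-right; the first branch that allows the whole pattern to succeed is taken.
Walking the string: at [0:4] → 'rqvh'; at [5:8] → 'rqv'.
`findall` yields the raw match text (2 of them) because the pattern has no groups.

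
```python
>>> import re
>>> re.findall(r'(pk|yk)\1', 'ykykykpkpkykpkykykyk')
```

`\1` has to match the exact text group 1 already captured.
Scanning left to right: at [0:4] match 'ykyk', group 1 = 'yk'; at [6:10] match 'pkpk', group 1 = 'pk'; at [14:18] match 'ykyk', group 1 = 'yk'.
One capturing group, so `findall` returns just the captured substring from each match — 3 in all.

['yk', 'pk', 'yk']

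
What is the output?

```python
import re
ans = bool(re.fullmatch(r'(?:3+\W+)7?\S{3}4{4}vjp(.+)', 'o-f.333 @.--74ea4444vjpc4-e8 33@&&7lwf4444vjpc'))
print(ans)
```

This matches one or more of the literal '3', then one or more of a non-word character (non-capturing group); then optionally the literal '7', then exactly 3 of a non-whitespace character, then exactly 4 of a literal '4'; then the literal 'vj', then a literal 'p'; then one or more of any character (captured).
`fullmatch` succeeds only if the pattern covers the string from start to end.
Here the string isn't matched end-to-end, so the call returns None, and `bool(None)` is False.

False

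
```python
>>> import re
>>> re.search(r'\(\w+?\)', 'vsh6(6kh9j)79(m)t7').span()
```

(4, 11)

The match spans [4:11] → '(6kh9j)'.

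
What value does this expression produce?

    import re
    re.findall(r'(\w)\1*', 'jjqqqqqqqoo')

A backreference is literal: `\1` must see the identical characters the first group matched.
Walking the string: at [0:2] match 'jj', group 1 = 'j'; at [2:9] match 'qqqqqqq', group 1 = 'q'; at [9:11] match 'oo', group 1 = 'o'.
With a single group, `findall` returns only what that group captured — 3 items.

['j', 'q', 'o']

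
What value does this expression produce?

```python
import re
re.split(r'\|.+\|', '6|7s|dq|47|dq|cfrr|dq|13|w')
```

['6', 'w']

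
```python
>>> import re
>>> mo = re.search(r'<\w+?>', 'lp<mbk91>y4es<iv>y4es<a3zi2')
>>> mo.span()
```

The match spans [2:9] → '<mbk91>'.

(2, 9)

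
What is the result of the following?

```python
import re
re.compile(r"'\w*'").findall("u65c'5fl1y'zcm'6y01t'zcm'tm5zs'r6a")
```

Matches: at [4:11] → "'5fl1y'"; at [14:21] → "'6y01t'"; at [24:31] → "'tm5zs'".
Since nothing is captured, `findall` lists the 3 matched substrings directly.

["'5fl1y'", "'6y01t'", "'tm5zs'"]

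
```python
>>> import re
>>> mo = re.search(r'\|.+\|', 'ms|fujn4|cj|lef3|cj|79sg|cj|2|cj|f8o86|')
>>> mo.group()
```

'|fujn4|cj|lef3|cj|79sg|cj|2|cj|f8o86|'

`search` walks the string left to right and returns the first match it finds.
The match spans [2:39] → '|fujn4|cj|lef3|cj|79sg|cj|2|cj|f8o86|'.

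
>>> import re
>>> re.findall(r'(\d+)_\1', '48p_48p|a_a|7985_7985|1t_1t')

After group 1 captures some text, `\1` only succeeds where that same text appears again.
Walking the string: at [12:21] match '7985_7985', group 1 = '7985'.
With a single group, `findall` returns only what that group captured — 1 item.

['7985']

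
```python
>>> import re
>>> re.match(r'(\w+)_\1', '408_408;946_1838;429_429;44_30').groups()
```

('408',)

The backreference `\1` re-matches whatever the first group consumed, character for character.
With `match`, the pattern is implicitly anchored at the beginning.
The match spans [0:7] → '408_408'.
Captured: group 1 = '408'.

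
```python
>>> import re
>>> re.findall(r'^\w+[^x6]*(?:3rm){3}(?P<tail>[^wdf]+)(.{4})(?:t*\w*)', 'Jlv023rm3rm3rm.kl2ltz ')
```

[('.kl2', 'ltz ')]

`findall` packs the 2 group values into a tuple for every match.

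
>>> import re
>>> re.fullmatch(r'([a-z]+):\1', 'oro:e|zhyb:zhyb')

None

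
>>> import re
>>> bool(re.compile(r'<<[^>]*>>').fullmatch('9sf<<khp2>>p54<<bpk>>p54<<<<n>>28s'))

`re.fullmatch` is like wrapping the pattern in `^…$` (in single-line mode).
Here there's no way to consume every character, so the call returns None, and `bool(None)` is False.

False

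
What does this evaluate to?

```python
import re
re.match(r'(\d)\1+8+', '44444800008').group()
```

`re.match` only tries the pattern at the start of the string.
The match spans [0:6] → '444448'.

'444448'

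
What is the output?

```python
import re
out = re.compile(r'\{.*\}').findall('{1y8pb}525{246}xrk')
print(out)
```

['{1y8pb}525{246}']

Matches: at [0:15] → '{1y8pb}525{246}'.
Since nothing is captured, `findall` lists the 1 matched substring directly.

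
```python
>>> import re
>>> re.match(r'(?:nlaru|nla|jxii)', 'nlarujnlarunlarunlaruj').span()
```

(0, 5)

Branches in `(...|...)` are attempted left-to-right; the first branch that allows the whole pattern to succeed is taken.
`re.match` won't scan ahead — the pattern has to work from the very first character.
The match spans [0:5] → 'nlaru'.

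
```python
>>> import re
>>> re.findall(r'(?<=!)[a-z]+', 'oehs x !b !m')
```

['b', 'm']

The lookaround is zero-width — it requires the adjacent text to match without consuming it, so the asserted text isn't part of the match.
Walking the string: at [8:9] → 'b'; at [11:12] → 'm'.
With no groups in the pattern, `findall` gives back each whole match — 2 here.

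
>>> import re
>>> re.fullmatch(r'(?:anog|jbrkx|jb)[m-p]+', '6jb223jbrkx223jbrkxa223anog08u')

`fullmatch` succeeds only if the pattern covers the string from start to end.
Here there's no way to consume every character, so the call returns None.

None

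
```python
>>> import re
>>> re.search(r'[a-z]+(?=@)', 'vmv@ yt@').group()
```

'vmv'

The positive lookaround only admits positions where the adjacent text matches; those characters stay outside the span.
`search` walks the string left to right and returns the first match it finds.
The match spans [0:3] → 'vmv'.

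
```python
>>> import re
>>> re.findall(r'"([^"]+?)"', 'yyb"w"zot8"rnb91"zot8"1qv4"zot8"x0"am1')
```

['w', 'rnb91', '1qv4', 'x0']

Scanning left to right: at [3:6] match '"w"', group 1 = 'w'; at [10:17] match '"rnb91"', group 1 = 'rnb91'; at [21:27] match '"1qv4"', group 1 = '1qv4'; at [31:35] match '"x0"', group 1 = 'x0'.
One capturing group, so `findall` returns just the captured substring from each match — 4 in all.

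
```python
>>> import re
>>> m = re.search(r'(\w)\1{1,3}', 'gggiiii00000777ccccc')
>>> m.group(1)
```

'g'

The backreference `\1` re-matches whatever the first group consumed, character for character.
Unlike `match`, `search` isn't anchored — it looks for the pattern anywhere in the string.
The match spans [0:3] → 'ggg'.
Captured: group 1 = 'g'.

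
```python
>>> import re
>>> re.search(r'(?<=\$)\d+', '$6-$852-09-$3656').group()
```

The `(?=…)`/`(?<=…)` assertion just peeks at neighbouring text; it doesn't advance the match position.
`search` walks the string left to right and returns the first match it finds.
The match spans [1:2] → '6'.

'6'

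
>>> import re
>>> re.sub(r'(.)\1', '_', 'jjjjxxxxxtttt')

'____x__'

`\1` has to match the exact text group 1 already captured.
Matches: at [0:2] → 'jj'; at [2:4] → 'jj'; at [4:6] → 'xx'; at [6:8] → 'xx'; at [9:11] → 'tt'; ….
Each match is replaced by '_'.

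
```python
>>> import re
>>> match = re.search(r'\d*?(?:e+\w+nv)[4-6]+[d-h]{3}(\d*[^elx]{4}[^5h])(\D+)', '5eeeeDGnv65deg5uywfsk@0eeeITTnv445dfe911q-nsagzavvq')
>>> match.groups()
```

('5uywfs', 'k@')

The match spans [0:22] → '5eeeeDGnv65deg5uywfsk@'.
Captured: group 1 = '5uywfs', group 2 = 'k@'.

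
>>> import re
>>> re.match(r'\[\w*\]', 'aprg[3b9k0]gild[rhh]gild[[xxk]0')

None

With `match`, the pattern is implicitly anchored at the beginning.
Here the pattern fails at index 0, so the call returns None.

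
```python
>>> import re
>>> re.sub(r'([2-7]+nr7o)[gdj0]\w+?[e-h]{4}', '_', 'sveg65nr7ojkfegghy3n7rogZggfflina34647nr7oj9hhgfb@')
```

'sveg_hy3n7rogZggfflina_b@'

A `+?`/`*?`/`{m,n}?` starts at its minimum and grows only as far as needed for what follows to match.
Every occurrence is swapped for '_'.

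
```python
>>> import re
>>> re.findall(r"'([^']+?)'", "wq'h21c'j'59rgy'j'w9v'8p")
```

Because there's exactly one group, `findall` drops the full match and keeps group 1 from each hit.

['h21c', '59rgy', 'w9v']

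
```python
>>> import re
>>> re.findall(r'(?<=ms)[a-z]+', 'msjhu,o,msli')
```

['jhu', 'li']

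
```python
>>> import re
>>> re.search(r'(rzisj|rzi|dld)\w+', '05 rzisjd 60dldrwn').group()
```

The match spans [3:9] → 'rzisjd'.

'rzisjd'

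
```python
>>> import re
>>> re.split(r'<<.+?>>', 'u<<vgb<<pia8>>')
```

`split` removes every match and returns the 2 fragments in between.

['u', '']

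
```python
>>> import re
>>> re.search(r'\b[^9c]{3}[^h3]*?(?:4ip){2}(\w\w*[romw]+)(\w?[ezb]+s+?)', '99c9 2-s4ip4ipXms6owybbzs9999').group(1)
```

'Xms6ow'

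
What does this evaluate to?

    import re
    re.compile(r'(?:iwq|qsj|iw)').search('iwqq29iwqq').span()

`|` is ordered: at each position the engine commits to the first alternative that works.
`re.search` tries every starting position until one works.
The match spans [0:3] → 'iwq'.

(0, 3)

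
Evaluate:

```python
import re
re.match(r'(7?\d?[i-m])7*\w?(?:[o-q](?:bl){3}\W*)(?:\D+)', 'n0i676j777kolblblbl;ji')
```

`re.match` won't scan ahead — the pattern has to work from the very first character.
Here position 0 doesn't satisfy it, so the call returns None.

None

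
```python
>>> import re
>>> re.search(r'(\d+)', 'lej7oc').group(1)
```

This matches one or more of a digit (captured).
`re.search` scans for the first position where the pattern succeeds.
The match spans [3:4] → '7'.
Captured: group 1 = '7'.

'7'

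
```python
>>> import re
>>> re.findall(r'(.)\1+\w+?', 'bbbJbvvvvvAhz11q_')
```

`\1` has to match the exact text group 1 already captured.
Because there's exactly one group, `findall` drops the full match and keeps group 1 from each hit.

['b', 'v', '1']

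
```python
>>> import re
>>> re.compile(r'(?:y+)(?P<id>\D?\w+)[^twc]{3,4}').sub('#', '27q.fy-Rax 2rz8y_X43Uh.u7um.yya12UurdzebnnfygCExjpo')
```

Each match is replaced by '#'.

'27q.f#8#m.#'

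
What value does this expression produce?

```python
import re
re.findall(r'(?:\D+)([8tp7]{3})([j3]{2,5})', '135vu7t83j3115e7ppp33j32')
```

[('7t8', '3j3')]

This matches one or more of a non-digit (non-capturing group); then exactly 3 of one of [8tp7] (captured); then 2 to 5 of one of [j3] (captured).
Walking the string: at [3:11] match 'vu7t83j3', groups = ('7t8', '3j3').
2 groups means the one result is a tuple of 2 captured strings — 1 here.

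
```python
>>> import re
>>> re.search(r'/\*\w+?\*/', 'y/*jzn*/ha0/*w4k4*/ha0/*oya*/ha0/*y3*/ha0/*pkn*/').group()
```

'/*jzn*/'

The match spans [1:8] → '/*jzn*/'.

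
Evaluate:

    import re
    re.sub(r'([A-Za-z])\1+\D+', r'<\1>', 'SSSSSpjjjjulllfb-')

The backreference `\1` re-matches whatever the first group consumed, character for character.
Matches: at [0:17] → 'SSSSSpjjjjulllfb-'.
`\1` in the replacement pulls in group 1's text for each match.

'<S>'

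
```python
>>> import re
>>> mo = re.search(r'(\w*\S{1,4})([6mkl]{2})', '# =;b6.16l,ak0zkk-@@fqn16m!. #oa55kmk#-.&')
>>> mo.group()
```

'b6.16l'

The match spans [4:10] → 'b6.16l'.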